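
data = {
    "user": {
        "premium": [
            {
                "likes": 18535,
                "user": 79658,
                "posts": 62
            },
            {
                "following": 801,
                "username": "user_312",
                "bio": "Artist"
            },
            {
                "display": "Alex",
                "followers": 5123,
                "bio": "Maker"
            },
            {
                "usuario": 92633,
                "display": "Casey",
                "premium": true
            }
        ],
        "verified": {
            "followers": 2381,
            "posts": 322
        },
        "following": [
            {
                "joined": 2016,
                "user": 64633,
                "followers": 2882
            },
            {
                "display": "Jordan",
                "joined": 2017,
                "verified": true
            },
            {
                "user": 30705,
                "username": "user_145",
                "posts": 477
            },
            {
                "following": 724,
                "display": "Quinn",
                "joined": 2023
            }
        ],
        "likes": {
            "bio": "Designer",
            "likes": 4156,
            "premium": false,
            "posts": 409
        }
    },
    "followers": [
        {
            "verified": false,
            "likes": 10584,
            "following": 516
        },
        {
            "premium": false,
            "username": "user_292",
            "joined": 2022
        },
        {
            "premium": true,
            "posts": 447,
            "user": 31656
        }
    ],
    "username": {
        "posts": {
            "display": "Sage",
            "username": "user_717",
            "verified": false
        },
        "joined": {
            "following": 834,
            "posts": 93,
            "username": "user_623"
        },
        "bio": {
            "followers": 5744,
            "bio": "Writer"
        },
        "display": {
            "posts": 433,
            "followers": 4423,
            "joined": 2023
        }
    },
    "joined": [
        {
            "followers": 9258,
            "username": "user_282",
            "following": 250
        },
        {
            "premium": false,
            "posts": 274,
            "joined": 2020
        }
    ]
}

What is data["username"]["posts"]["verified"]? False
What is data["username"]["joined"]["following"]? 834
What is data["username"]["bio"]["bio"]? "Writer"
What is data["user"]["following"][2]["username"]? "user_145"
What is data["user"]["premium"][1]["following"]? 801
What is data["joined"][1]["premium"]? False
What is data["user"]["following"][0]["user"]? 64633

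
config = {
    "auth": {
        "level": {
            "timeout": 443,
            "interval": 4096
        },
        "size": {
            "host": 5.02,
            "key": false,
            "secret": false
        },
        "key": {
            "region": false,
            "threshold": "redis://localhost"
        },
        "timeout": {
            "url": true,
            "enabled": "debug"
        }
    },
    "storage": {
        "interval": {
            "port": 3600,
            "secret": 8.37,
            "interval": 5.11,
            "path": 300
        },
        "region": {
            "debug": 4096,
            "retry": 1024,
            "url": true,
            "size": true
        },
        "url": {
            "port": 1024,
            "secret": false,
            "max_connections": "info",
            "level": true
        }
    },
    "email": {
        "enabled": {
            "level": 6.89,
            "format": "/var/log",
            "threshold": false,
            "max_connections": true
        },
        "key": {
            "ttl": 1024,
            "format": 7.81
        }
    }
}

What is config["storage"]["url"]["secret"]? False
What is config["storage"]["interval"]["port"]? 3600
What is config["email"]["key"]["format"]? 7.81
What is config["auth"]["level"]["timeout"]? 443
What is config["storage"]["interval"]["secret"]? 8.37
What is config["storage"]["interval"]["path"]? 300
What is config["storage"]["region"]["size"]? True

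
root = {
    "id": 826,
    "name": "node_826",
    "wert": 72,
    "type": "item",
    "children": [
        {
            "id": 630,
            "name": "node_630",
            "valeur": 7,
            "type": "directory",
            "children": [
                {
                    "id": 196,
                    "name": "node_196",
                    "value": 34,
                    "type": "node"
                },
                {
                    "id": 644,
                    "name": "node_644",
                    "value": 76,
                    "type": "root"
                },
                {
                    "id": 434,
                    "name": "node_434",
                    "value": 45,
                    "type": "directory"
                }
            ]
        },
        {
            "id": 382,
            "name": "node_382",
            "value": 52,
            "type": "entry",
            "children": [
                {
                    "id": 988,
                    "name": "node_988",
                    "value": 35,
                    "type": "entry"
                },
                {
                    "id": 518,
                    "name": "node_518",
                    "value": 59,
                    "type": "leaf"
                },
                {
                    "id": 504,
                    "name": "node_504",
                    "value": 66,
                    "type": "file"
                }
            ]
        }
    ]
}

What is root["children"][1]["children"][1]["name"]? "node_518"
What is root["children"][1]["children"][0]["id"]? 988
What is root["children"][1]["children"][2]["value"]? 66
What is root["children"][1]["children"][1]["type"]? "leaf"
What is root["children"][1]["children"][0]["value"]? 35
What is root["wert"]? 72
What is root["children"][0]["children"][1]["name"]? "node_644"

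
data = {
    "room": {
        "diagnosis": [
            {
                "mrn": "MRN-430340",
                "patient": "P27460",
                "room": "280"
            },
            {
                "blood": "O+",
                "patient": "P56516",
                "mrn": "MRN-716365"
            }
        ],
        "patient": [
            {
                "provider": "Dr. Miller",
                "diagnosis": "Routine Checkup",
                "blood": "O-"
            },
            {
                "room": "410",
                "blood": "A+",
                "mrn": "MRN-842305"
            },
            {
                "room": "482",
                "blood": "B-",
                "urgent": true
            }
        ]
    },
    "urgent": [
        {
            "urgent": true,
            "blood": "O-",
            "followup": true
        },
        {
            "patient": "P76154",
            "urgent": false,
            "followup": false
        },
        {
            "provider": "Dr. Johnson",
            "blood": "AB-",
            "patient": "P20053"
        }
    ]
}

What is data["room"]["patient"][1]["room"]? "410"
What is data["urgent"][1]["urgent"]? False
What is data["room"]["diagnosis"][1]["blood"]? "O+"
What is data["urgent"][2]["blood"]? "AB-"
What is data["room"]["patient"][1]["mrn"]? "MRN-842305"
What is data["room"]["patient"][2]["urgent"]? True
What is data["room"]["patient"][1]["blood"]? "A+"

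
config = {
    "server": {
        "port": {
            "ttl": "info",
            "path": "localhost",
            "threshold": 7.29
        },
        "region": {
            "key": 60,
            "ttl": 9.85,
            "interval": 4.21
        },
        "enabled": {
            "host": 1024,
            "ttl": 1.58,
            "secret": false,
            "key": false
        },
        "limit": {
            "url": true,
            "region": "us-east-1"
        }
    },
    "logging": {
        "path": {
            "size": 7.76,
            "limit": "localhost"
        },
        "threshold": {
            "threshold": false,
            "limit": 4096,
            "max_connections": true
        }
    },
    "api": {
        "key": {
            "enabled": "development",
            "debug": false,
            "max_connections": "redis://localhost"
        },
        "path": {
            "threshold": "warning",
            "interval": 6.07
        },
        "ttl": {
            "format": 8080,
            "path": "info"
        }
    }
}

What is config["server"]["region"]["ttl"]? 9.85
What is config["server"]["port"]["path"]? "localhost"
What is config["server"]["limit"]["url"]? True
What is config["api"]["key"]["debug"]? False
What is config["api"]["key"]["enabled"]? "development"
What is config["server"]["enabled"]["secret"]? False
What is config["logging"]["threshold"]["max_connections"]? True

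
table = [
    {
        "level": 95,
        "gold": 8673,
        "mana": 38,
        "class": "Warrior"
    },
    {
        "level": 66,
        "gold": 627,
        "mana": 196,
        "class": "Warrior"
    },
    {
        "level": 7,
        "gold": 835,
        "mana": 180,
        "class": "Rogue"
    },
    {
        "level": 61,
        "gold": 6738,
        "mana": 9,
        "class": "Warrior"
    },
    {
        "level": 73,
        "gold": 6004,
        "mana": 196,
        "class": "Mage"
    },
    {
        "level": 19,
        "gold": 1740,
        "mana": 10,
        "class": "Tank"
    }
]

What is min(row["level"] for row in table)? 7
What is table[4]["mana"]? 196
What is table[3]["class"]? "Warrior"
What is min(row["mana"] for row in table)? 9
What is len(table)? 6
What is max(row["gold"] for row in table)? 8673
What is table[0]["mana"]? 38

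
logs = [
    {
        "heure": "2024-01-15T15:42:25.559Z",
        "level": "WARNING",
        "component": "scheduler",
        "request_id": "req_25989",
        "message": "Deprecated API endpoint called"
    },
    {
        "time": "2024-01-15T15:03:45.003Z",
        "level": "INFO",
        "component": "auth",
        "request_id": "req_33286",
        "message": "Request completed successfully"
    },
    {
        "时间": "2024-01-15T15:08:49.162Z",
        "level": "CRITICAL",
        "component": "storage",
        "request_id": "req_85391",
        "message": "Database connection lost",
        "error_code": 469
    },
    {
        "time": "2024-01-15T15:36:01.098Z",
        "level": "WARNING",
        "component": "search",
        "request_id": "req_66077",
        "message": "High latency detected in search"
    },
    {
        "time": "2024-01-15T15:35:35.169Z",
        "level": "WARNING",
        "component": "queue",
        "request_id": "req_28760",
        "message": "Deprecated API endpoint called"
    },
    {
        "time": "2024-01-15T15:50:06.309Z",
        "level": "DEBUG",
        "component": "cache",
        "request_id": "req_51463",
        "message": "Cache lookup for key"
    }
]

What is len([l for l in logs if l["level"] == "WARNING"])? 3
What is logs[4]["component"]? "queue"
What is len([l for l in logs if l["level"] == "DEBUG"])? 1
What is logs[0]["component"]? "scheduler"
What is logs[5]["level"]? "DEBUG"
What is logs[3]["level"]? "WARNING"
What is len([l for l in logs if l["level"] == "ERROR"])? 0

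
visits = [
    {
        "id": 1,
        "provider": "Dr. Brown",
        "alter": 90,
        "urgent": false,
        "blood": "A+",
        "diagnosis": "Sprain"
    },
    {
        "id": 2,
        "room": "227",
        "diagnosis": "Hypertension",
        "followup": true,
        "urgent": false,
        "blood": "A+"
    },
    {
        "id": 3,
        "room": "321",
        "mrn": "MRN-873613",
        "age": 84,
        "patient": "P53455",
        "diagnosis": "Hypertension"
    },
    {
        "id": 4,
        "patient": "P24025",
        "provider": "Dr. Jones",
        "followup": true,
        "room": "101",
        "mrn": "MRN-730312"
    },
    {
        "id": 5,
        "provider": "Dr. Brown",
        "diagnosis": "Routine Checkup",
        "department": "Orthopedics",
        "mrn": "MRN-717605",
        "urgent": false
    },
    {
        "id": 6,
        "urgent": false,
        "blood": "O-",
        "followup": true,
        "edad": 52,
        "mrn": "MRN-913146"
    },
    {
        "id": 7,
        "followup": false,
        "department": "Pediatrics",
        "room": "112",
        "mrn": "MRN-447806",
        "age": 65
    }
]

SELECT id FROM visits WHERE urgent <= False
[1, 2, 5, 6]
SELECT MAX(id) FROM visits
7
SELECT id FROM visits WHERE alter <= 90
[1]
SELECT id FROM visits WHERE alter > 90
[]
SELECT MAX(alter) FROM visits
90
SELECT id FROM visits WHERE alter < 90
[]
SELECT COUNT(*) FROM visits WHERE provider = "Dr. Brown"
2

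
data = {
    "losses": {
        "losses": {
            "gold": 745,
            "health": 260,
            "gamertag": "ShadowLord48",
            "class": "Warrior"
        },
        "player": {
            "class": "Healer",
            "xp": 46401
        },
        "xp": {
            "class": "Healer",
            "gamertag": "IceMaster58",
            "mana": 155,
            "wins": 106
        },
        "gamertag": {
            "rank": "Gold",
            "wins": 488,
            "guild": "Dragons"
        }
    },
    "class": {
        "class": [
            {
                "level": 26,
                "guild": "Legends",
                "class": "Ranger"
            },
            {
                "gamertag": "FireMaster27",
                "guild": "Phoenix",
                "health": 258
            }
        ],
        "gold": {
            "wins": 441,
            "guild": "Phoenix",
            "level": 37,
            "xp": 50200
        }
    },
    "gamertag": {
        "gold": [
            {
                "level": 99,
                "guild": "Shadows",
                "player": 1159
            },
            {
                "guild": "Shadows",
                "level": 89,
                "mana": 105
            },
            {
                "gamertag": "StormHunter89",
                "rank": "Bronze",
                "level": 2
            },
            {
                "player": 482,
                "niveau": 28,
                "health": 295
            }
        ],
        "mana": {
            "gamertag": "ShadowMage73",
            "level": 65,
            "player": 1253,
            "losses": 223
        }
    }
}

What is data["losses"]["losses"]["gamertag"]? "ShadowLord48"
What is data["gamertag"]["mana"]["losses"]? 223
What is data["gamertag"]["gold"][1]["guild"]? "Shadows"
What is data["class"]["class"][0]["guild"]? "Legends"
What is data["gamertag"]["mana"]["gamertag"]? "ShadowMage73"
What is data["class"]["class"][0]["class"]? "Ranger"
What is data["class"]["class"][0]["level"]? 26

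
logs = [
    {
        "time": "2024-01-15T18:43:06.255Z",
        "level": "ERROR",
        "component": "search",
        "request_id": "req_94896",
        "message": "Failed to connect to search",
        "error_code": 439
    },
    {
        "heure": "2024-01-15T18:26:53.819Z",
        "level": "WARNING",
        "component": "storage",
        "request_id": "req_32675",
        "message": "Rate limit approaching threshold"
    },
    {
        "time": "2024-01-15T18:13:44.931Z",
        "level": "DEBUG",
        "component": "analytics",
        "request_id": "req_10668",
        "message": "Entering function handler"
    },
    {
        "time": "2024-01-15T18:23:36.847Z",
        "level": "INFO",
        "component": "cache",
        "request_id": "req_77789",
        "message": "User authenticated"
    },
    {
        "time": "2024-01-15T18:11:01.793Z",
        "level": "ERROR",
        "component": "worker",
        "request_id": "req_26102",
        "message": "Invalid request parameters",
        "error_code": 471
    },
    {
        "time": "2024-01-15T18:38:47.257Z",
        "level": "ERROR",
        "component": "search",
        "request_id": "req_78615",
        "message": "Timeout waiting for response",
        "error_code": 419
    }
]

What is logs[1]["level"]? "WARNING"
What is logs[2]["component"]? "analytics"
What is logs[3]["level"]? "INFO"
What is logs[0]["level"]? "ERROR"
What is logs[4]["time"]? "2024-01-15T18:11:01.793Z"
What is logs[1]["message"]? "Rate limit approaching threshold"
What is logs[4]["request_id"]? "req_26102"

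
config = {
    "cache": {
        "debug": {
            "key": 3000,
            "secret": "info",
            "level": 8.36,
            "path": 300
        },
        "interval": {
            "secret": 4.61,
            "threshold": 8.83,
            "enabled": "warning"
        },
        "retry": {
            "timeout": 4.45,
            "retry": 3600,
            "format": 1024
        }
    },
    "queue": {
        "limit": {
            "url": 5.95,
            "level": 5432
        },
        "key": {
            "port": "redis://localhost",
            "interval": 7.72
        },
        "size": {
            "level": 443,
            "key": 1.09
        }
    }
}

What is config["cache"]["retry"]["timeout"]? 4.45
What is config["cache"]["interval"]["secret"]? 4.61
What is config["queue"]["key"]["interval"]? 7.72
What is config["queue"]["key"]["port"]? "redis://localhost"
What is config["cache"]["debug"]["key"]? 3000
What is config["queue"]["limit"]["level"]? 5432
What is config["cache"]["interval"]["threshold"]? 8.83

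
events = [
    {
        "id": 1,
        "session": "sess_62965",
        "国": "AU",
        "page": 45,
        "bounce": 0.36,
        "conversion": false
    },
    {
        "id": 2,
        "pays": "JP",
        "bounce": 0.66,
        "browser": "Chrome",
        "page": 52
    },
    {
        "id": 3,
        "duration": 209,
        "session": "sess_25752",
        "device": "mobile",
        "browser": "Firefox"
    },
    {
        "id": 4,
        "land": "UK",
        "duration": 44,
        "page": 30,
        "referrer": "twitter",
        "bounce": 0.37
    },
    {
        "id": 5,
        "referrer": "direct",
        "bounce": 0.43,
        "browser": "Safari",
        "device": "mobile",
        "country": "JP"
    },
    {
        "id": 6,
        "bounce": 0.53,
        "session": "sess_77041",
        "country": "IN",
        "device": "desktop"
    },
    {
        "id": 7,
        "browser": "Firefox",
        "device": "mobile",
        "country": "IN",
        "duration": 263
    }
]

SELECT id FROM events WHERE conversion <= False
[1]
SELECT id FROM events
[1, 2, 3, 4, 5, 6, 7]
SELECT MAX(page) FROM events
52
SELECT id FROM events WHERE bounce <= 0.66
[1, 2, 4, 5, 6]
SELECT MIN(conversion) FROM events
False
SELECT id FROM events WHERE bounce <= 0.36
[1]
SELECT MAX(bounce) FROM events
0.66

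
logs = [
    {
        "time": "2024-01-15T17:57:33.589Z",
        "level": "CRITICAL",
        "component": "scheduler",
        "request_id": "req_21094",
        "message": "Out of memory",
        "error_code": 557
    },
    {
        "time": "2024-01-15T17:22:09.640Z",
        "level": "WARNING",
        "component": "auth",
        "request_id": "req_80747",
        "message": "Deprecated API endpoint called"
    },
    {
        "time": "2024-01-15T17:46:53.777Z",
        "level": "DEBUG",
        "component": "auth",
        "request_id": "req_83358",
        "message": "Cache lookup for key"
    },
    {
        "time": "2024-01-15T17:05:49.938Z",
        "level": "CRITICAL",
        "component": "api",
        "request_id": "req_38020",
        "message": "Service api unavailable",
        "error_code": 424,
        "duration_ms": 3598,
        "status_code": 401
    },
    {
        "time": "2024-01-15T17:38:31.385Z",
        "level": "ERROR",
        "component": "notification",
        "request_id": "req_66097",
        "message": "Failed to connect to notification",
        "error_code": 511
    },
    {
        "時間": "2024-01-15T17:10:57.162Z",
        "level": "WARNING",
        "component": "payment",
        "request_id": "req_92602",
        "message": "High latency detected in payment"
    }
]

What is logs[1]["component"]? "auth"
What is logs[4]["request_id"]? "req_66097"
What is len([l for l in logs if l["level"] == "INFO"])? 0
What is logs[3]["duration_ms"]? 3598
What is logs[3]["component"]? "api"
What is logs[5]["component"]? "payment"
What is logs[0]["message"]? "Out of memory"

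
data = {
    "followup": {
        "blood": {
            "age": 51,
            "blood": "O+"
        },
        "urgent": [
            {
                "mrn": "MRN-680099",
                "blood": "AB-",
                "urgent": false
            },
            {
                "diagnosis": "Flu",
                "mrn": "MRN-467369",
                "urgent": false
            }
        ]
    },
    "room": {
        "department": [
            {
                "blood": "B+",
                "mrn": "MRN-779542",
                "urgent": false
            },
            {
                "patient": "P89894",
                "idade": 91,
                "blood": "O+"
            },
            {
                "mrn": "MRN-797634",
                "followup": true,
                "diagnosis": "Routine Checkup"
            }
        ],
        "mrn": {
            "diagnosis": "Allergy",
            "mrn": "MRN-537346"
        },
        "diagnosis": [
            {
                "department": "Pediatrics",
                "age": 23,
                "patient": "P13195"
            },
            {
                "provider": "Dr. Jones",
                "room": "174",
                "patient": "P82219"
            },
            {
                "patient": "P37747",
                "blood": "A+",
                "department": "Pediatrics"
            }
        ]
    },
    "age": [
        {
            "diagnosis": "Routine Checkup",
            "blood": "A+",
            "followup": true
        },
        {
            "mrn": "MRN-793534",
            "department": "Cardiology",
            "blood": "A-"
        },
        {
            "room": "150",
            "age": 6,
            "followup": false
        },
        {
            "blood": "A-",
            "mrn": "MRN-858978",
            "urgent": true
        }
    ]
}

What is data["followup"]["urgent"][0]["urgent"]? False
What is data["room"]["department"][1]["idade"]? 91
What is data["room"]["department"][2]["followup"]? True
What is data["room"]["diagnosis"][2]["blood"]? "A+"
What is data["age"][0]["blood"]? "A+"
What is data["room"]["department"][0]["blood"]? "B+"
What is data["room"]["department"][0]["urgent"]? False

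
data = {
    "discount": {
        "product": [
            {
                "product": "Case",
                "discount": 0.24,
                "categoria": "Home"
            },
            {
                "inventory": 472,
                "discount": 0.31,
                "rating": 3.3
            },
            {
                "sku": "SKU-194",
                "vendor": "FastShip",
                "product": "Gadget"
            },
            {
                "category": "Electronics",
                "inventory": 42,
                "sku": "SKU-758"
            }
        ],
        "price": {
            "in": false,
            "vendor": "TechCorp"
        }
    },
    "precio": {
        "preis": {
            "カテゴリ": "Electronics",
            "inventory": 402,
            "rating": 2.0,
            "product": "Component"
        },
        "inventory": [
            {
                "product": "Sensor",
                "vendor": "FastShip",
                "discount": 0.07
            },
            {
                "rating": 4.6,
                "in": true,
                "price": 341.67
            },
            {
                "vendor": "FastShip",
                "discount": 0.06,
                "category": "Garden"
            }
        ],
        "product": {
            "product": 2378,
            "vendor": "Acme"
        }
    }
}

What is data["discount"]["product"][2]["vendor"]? "FastShip"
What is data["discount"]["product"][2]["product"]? "Gadget"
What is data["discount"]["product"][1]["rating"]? 3.3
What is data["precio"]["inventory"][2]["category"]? "Garden"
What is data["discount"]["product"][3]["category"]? "Electronics"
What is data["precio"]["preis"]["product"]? "Component"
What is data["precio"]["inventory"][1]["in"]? True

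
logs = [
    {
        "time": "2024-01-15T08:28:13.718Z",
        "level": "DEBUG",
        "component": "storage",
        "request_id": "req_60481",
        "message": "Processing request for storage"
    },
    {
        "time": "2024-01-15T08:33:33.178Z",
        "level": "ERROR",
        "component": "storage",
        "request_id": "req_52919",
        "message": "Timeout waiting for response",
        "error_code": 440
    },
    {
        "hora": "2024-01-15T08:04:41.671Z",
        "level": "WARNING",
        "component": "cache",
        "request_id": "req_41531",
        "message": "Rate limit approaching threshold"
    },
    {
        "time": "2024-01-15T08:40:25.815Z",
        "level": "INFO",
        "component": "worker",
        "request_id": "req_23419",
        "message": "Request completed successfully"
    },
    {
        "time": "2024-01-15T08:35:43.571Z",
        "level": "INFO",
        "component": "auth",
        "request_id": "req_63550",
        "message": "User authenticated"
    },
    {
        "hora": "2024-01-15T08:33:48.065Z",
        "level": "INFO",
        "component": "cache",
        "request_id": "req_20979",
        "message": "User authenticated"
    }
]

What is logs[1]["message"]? "Timeout waiting for response"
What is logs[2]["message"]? "Rate limit approaching threshold"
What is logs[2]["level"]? "WARNING"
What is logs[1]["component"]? "storage"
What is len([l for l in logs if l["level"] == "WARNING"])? 1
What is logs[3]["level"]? "INFO"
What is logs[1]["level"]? "ERROR"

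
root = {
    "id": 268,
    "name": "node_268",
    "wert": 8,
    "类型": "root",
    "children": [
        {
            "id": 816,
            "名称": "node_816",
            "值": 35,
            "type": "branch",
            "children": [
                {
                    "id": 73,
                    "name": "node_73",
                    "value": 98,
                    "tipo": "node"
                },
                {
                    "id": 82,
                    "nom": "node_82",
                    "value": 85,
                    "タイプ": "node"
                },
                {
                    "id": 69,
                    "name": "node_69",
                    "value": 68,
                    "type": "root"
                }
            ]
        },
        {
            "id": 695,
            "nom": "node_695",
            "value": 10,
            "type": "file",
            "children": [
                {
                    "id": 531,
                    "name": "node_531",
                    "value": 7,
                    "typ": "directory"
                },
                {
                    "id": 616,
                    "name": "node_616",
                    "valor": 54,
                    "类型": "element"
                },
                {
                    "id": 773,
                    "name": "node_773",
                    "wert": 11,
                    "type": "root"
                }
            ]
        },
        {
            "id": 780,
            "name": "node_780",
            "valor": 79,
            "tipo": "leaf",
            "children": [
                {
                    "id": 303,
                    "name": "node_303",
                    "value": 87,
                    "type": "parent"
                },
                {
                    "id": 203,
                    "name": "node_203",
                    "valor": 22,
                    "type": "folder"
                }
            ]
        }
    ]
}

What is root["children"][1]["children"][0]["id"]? 531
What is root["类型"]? "root"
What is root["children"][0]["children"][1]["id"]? 82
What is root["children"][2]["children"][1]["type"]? "folder"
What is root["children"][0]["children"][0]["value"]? 98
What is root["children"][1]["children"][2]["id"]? 773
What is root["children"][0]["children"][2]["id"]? 69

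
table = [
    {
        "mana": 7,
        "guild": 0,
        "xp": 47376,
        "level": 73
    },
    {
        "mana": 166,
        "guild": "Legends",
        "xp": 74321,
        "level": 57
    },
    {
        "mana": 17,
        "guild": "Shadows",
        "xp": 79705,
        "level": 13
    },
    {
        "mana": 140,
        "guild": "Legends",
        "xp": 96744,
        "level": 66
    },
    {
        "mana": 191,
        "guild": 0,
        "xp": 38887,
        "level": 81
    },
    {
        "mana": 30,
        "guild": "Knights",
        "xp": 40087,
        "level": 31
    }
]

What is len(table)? 6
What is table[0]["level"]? 73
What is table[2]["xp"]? 79705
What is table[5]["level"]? 31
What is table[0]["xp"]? 47376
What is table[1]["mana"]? 166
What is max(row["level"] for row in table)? 81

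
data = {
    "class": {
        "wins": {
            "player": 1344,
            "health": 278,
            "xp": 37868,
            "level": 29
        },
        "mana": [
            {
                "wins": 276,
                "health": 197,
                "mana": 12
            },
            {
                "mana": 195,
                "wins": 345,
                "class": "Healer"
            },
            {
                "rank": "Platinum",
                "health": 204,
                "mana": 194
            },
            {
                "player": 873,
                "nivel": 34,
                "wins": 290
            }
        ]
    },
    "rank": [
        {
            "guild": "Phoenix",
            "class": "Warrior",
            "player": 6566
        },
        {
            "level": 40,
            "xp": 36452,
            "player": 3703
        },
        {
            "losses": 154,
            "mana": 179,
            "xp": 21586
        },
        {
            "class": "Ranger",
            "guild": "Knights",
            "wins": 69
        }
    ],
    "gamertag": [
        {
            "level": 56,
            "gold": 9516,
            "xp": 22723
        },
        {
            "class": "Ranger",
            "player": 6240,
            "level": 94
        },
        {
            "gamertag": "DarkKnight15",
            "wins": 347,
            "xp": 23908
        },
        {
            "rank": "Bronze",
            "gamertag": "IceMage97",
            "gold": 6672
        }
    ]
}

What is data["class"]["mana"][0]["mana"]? 12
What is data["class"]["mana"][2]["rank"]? "Platinum"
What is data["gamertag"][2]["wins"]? 347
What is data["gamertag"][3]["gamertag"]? "IceMage97"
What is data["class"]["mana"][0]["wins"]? 276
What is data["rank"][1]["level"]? 40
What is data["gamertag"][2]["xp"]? 23908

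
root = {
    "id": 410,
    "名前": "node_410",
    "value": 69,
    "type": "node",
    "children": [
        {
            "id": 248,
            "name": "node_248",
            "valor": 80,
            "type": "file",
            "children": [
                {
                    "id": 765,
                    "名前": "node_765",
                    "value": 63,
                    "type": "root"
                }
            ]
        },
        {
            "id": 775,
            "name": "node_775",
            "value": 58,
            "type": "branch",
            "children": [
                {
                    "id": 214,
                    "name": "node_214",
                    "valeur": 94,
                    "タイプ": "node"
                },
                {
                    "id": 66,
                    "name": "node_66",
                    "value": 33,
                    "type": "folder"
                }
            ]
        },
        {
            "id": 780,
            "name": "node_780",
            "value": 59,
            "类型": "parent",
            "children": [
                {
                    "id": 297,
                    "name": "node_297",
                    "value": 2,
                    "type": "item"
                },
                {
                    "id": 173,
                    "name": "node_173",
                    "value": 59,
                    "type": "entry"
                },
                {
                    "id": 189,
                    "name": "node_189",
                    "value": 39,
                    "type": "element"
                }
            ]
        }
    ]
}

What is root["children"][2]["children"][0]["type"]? "item"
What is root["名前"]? "node_410"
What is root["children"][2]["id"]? 780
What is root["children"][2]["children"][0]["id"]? 297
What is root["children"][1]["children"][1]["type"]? "folder"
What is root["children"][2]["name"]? "node_780"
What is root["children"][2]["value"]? 59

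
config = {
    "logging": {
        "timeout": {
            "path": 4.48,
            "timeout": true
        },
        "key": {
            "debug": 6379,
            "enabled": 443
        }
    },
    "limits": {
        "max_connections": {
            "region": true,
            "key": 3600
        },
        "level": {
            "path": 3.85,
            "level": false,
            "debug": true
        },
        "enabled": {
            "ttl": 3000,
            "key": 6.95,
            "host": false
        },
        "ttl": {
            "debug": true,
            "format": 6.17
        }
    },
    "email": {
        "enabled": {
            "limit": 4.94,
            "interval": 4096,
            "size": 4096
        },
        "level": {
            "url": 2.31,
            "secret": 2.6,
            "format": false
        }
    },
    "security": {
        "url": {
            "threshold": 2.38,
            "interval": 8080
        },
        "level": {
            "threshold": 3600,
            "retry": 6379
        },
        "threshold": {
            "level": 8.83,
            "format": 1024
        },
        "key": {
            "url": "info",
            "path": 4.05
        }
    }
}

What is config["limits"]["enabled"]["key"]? 6.95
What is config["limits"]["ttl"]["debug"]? True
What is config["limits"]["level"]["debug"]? True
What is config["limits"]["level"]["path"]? 3.85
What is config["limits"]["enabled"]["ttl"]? 3000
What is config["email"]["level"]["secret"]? 2.6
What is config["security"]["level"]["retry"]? 6379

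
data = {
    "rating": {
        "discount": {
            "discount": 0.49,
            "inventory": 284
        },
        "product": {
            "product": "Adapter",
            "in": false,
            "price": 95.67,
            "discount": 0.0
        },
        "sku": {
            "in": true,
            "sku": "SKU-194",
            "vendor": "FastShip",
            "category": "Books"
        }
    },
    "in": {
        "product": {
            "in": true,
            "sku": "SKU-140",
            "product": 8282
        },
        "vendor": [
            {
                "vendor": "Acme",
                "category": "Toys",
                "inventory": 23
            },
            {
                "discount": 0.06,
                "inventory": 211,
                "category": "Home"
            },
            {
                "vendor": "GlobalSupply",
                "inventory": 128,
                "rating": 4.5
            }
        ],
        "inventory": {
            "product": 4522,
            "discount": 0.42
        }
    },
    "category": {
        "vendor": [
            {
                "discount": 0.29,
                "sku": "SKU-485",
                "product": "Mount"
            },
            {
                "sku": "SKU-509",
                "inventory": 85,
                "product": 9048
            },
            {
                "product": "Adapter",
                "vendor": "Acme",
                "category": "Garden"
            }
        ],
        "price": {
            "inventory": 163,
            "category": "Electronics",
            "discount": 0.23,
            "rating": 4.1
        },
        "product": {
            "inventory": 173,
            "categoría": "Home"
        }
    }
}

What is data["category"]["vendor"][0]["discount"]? 0.29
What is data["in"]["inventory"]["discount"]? 0.42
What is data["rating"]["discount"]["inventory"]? 284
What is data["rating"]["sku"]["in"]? True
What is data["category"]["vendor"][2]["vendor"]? "Acme"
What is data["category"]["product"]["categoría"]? "Home"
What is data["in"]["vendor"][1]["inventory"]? 211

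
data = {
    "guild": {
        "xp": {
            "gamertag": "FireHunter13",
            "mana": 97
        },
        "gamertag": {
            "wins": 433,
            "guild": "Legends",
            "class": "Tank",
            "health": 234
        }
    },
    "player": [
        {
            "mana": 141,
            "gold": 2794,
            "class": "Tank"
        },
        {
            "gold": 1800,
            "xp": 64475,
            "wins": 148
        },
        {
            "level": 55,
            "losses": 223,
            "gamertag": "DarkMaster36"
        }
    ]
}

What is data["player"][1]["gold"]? 1800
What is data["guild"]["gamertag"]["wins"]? 433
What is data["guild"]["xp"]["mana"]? 97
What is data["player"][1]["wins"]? 148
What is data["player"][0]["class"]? "Tank"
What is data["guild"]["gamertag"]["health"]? 234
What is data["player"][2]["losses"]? 223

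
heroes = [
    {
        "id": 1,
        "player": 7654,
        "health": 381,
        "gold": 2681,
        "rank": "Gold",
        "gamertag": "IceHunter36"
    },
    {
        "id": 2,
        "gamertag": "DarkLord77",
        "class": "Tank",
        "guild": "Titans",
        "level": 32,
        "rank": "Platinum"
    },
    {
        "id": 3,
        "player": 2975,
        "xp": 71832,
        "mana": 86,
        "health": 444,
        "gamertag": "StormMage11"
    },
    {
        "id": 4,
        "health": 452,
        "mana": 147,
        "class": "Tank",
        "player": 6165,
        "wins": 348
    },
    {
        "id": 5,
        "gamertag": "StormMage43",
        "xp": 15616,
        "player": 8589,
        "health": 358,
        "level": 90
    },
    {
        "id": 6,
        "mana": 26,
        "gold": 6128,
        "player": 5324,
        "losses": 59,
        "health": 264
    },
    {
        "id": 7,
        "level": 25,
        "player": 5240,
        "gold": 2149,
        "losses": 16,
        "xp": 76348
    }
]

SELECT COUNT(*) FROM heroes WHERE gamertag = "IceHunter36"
1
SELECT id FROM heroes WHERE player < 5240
[3]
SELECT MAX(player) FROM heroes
8589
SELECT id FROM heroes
[1, 2, 3, 4, 5, 6, 7]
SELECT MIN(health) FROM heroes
264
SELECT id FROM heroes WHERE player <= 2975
[3]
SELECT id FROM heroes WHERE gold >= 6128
[6]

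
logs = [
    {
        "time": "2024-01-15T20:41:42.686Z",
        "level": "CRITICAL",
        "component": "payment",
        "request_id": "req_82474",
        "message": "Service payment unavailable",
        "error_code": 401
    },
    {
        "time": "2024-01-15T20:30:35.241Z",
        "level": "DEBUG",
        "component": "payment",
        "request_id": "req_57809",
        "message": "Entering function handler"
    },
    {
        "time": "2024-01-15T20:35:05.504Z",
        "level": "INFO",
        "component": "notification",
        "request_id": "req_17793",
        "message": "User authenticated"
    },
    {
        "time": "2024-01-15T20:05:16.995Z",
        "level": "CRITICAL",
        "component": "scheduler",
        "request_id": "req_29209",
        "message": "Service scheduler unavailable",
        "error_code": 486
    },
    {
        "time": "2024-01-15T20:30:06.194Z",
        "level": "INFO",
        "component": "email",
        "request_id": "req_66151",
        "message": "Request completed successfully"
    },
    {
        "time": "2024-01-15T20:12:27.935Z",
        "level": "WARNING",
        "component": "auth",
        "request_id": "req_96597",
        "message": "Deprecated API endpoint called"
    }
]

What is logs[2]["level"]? "INFO"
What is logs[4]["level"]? "INFO"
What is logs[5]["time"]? "2024-01-15T20:12:27.935Z"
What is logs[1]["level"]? "DEBUG"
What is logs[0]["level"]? "CRITICAL"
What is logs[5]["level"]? "WARNING"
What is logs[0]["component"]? "payment"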